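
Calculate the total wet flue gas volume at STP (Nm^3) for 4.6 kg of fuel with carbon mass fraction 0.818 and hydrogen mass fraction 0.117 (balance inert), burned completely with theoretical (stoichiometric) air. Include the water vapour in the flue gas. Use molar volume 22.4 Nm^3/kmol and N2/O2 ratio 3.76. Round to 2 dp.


Per kg fuel: CO2 = (C/12 kmol)*22.4 = (0.818/12)*22.4 = 1.52693 Nm^3
Per kg fuel: H2O = (H/2 kmol)*22.4 = (0.117/2)*22.4 = 1.31040 Nm^3
O2 needed per kg fuel = C/12 + H/4 = 0.818/12 + 0.117/4 = 0.09741667 kmol
Per kg fuel: N2 = O2*3.76*22.4 = 0.09741667*3.76*22.4 = 8.20482 Nm^3
Total per kg = 1.52693 + 1.31040 + 8.20482 = 11.04215 Nm^3
Total = 11.04215 * 4.6 = 50.79 Nm^3


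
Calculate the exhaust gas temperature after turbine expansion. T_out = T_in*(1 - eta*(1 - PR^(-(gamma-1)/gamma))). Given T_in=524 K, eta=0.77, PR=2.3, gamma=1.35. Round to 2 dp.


T_out = T_in * (1 - eta * (1 - PR^(-(gamma-1)/gamma)))
Exponent = -(1.35-1)/1.35 = -0.25925926
PR^exp = 2.3^(-0.25925926) = 0.80578413
Factor = 1 - 0.77*(1 - 0.80578413) = 0.85045378
T_out = 524 * 0.85045378 = 445.64 K


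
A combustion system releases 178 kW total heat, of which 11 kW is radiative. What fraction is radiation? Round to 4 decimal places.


f_rad = Q_rad / Q_total
f_rad = 11 / 178 = 0.0618


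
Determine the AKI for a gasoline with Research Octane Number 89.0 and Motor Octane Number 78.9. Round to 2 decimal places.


AKI = (RON + MON) / 2
AKI = (89.0 + 78.9) / 2
AKI = 167.9 / 2 = 83.95


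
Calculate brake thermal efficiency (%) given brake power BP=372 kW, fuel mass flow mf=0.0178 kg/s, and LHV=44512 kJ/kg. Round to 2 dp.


eta_BTE = (BP / (mf * LHV)) * 100
Denominator = 0.0178 * 44512 = 792.3136 kW
eta_BTE = (372 / 792.3136) * 100 = 46.95%


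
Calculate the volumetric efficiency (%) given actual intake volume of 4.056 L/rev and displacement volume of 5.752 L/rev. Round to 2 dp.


eta_v = (V_actual / V_disp) * 100
Ratio = 4.056 / 5.752 = 0.7051
eta_v = 0.7051 * 100 = 70.51%


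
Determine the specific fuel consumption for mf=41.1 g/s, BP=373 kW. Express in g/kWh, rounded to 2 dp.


SFC = (mf / BP) * 3600
Rate = 41.1 / 373 = 0.110188 g/(s*kW)
SFC = 0.110188 * 3600 = 396.68 g/kWh


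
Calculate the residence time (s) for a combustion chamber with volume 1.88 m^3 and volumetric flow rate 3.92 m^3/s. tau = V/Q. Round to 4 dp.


tau = V / Q_flow
tau = 1.88 / 3.92 = 0.4796 s


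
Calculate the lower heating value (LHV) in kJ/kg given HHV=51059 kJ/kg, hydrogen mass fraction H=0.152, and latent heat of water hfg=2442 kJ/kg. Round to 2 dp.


LHV = HHV - hfg * 9 * H
Water correction = 2442 * 9 * 0.152 = 3340.656 kJ/kg
LHV = 51059 - 3340.656 = 47718.34 kJ/kg


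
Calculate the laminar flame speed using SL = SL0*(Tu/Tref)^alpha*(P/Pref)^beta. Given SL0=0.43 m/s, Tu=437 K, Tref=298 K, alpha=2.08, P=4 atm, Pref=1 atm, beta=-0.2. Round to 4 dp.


SL = SL0 * (Tu/Tref)^alpha * (P/Pref)^beta
T ratio = 437/298 = 1.46644295
(T ratio)^alpha = 1.46644295^2.08 = 2.217336
(P/Pref)^beta = 4^(-0.2) = 0.757858
SL = 0.43 * 2.217336 * 0.757858 = 0.7226 m/s


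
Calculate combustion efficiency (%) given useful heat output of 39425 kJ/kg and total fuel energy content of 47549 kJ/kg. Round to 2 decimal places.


Efficiency = (Q_useful / Q_fuel) * 100
Efficiency = (39425 / 47549) * 100
Efficiency = 0.8291 * 100 = 82.91%


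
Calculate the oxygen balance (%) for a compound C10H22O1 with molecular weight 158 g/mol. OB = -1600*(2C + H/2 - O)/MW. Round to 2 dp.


OB = -1600 * (2C + H/2 - O) / MW
Inner = 2*10 + 22/2 - 1 = 30.00
OB = -1600 * 30.00 / 158 = -303.80%


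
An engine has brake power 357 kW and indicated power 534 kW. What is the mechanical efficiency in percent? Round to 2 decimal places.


eta_mech = (BP / IP) * 100
Ratio = 357 / 534 = 0.6685
eta_mech = 0.6685 * 100 = 66.85%


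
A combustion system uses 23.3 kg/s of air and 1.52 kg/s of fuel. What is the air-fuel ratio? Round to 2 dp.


AFR = m_air / m_fuel
AFR = 23.3 / 1.52 = 15.33


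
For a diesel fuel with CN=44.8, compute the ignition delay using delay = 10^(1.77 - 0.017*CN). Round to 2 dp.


delay = 10^(1.77 - 0.017*CN)
Exponent = 1.77 - 0.017*44.8 = 1.0084
delay = 10^1.0084 = 10.20 ms


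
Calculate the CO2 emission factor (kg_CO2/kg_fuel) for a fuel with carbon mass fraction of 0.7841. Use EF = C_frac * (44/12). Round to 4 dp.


EF = C_frac * (M_CO2 / M_C)
EF = 0.7841 * (44/12)
EF = 0.7841 * 3.666667 = 2.8750 kg_CO2/kg_fuel


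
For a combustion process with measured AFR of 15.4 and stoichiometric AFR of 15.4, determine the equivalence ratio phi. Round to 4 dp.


phi = AFR_stoich / AFR_actual
phi = 15.4 / 15.4 = 1.0000


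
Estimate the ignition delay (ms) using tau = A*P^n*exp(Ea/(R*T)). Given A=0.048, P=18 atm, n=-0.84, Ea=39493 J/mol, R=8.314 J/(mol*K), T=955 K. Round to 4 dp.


tau = A * P^n * exp(Ea/(R*T))
P^n = 18^(-0.84) = 0.08822082
Ea/(R*T) = 39493/(8.314*955) = 4.974011
exp(Ea/(R*T)) = 144.605726
tau = 0.048 * 0.08822082 * 144.605726 = 0.6123 ms


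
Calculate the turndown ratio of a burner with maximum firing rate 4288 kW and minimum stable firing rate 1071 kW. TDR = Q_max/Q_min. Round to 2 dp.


TDR = Q_max / Q_min
TDR = 4288 / 1071 = 4.00


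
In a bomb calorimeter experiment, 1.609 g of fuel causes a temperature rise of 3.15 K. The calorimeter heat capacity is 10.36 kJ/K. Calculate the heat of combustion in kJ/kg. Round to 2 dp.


Hc = C_cal * delta_T / m_fuel
Q_released = 10.36 * 3.15 = 32.6340 kJ
m_fuel = 1.609 g = 1.609/1000 kg = 0.001609 kg
Hc = 32.6340 / 0.001609 = 20282.16 kJ/kg


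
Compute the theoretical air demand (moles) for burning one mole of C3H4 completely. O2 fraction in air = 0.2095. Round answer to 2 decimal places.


Balanced combustion: C3H4 + 4 O2 -> 3 CO2 + 2 H2O
O2 needed = C + H/4 = 3 + 4/4 = 4.00 moles
Air moles = O2 / 0.2095 = 4.00 / 0.2095 = 19.09 moles air


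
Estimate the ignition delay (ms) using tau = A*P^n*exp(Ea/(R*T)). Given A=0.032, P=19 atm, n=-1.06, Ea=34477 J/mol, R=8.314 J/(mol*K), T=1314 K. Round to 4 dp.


tau = A * P^n * exp(Ea/(R*T))
P^n = 19^(-1.06) = 0.04410839
Ea/(R*T) = 34477/(8.314*1314) = 3.155906
exp(Ea/(R*T)) = 23.474299
tau = 0.032 * 0.04410839 * 23.474299 = 0.0331 ms


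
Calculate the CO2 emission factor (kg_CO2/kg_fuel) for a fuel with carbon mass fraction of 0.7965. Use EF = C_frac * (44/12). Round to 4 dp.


EF = C_frac * (M_CO2 / M_C)
EF = 0.7965 * (44/12)
EF = 0.7965 * 3.666667 = 2.9205 kg_CO2/kg_fuel


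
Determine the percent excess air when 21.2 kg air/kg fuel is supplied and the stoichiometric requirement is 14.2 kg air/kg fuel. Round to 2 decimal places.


Excess air = actual - stoichiometric = 21.2 - 14.2 = 7.00 kg/kg fuel
Excess air % = (excess / stoich) * 100 = (7.00 / 14.2) * 100 = 49.30%


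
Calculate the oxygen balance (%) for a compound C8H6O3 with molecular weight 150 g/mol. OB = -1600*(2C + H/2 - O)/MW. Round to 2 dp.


OB = -1600 * (2C + H/2 - O) / MW
Inner = 2*8 + 6/2 - 3 = 16.00
OB = -1600 * 16.00 / 150 = -170.67%


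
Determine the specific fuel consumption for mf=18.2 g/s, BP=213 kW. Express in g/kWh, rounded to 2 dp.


SFC = (mf / BP) * 3600
Rate = 18.2 / 213 = 0.085446 g/(s*kW)
SFC = 0.085446 * 3600 = 307.61 g/kWh


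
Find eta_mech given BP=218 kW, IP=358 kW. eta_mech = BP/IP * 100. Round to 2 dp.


eta_mech = (BP / IP) * 100
Ratio = 218 / 358 = 0.6089
eta_mech = 0.6089 * 100 = 60.89%


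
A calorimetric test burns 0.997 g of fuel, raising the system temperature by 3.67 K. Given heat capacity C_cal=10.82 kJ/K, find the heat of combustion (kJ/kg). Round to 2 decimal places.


Hc = C_cal * delta_T / m_fuel
Q_released = 10.82 * 3.67 = 39.7094 kJ
m_fuel = 0.997 g = 0.997/1000 kg = 0.000997 kg
Hc = 39.7094 / 0.000997 = 39828.89 kJ/kg


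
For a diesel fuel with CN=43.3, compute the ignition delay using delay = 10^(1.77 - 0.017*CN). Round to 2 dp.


delay = 10^(1.77 - 0.017*CN)
Exponent = 1.77 - 0.017*43.3 = 1.0339
delay = 10^1.0339 = 10.81 ms


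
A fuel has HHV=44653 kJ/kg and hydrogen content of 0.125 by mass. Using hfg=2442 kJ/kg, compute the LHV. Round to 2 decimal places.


LHV = HHV - hfg * 9 * H
Water correction = 2442 * 9 * 0.125 = 2747.250 kJ/kg
LHV = 44653 - 2747.250 = 41905.75 kJ/kg


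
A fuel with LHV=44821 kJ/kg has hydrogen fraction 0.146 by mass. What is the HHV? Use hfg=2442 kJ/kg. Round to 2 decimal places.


HHV = LHV + hfg * 9 * H
Water addition = 2442 * 9 * 0.146 = 3208.788 kJ/kg
HHV = 44821 + 3208.788 = 48029.79 kJ/kg


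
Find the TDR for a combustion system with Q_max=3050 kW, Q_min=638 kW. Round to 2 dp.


TDR = Q_max / Q_min
TDR = 3050 / 638 = 4.78


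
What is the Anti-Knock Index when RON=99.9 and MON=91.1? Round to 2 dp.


AKI = (RON + MON) / 2
AKI = (99.9 + 91.1) / 2
AKI = 191.0 / 2 = 95.50


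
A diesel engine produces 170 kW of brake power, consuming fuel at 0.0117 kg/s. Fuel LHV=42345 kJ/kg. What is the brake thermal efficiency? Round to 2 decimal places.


eta_BTE = (BP / (mf * LHV)) * 100
Denominator = 0.0117 * 42345 = 495.4365 kW
eta_BTE = (170 / 495.4365) * 100 = 34.31%


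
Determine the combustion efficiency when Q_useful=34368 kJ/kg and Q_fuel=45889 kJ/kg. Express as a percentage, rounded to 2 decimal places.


Efficiency = (Q_useful / Q_fuel) * 100
Efficiency = (34368 / 45889) * 100
Efficiency = 0.7489 * 100 = 74.89%


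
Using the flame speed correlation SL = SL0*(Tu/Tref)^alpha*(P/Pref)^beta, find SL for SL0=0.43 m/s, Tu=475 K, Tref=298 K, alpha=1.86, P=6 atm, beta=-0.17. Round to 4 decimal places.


SL = SL0 * (Tu/Tref)^alpha * (P/Pref)^beta
T ratio = 475/298 = 1.59395973
(T ratio)^alpha = 1.59395973^1.86 = 2.380169
(P/Pref)^beta = 6^(-0.17) = 0.737419
SL = 0.43 * 2.380169 * 0.737419 = 0.7547 m/s


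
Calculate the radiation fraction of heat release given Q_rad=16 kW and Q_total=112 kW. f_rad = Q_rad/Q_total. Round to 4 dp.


f_rad = Q_rad / Q_total
f_rad = 16 / 112 = 0.1429


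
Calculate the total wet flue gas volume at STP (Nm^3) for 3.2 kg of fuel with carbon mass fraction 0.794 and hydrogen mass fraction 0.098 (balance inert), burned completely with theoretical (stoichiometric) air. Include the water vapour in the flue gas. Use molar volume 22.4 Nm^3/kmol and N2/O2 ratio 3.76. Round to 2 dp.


Per kg fuel: CO2 = (C/12 kmol)*22.4 = (0.794/12)*22.4 = 1.48213 Nm^3
Per kg fuel: H2O = (H/2 kmol)*22.4 = (0.098/2)*22.4 = 1.09760 Nm^3
O2 needed per kg fuel = C/12 + H/4 = 0.794/12 + 0.098/4 = 0.09066667 kmol
Per kg fuel: N2 = O2*3.76*22.4 = 0.09066667*3.76*22.4 = 7.63631 Nm^3
Total per kg = 1.48213 + 1.09760 + 7.63631 = 10.21604 Nm^3
Total = 10.21604 * 3.2 = 32.69 Nm^3


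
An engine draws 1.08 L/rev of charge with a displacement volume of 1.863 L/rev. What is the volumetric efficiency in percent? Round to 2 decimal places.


eta_v = (V_actual / V_disp) * 100
Ratio = 1.08 / 1.863 = 0.5797
eta_v = 0.5797 * 100 = 57.97%


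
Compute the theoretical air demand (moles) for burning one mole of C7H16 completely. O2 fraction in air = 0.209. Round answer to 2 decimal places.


Balanced combustion: C7H16 + 11 O2 -> 7 CO2 + 8 H2O
O2 needed = C + H/4 = 7 + 16/4 = 11.00 moles
Air moles = O2 / 0.209 = 11.00 / 0.209 = 52.63 moles air


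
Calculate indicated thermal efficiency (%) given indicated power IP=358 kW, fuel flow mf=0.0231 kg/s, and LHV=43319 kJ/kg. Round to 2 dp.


eta_ith = (IP / (mf * LHV)) * 100
Denominator = 0.0231 * 43319 = 1000.6689 kW
eta_ith = (358 / 1000.6689) * 100 = 35.78%


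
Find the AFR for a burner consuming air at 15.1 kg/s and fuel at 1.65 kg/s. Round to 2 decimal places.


AFR = m_air / m_fuel
AFR = 15.1 / 1.65 = 9.15


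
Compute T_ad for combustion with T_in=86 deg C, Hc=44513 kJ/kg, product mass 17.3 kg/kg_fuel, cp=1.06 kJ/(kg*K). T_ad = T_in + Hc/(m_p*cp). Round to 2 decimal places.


T_ad = T_in + Hc / (m_p * cp)
Denominator = 17.3 * 1.06 = 18.3380
Temperature rise = 44513 / 18.3380 = 2427.36 K
T_ad = 86 + 2427.36 = 2513.36 deg C


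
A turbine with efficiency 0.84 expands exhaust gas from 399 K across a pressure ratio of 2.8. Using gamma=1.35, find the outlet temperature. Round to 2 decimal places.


T_out = T_in * (1 - eta * (1 - PR^(-(gamma-1)/gamma)))
Exponent = -(1.35-1)/1.35 = -0.25925926
PR^exp = 2.8^(-0.25925926) = 0.76572026
Factor = 1 - 0.84*(1 - 0.76572026) = 0.80320502
T_out = 399 * 0.80320502 = 320.48 K


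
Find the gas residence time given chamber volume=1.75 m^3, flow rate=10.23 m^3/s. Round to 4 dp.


tau = V / Q_flow
tau = 1.75 / 10.23 = 0.1711 s


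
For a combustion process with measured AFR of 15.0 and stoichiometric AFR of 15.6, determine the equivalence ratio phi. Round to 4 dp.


phi = AFR_stoich / AFR_actual
phi = 15.6 / 15.0 = 1.0400


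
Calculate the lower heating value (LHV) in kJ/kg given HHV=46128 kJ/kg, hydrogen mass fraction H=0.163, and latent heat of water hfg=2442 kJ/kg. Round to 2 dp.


LHV = HHV - hfg * 9 * H
Water correction = 2442 * 9 * 0.163 = 3582.414 kJ/kg
LHV = 46128 - 3582.414 = 42545.59 kJ/kg


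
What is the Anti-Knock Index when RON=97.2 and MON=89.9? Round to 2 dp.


AKI = (RON + MON) / 2
AKI = (97.2 + 89.9) / 2
AKI = 187.1 / 2 = 93.55


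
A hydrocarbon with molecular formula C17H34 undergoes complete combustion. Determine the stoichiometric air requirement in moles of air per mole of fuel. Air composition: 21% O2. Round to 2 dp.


Balanced combustion: C17H34 + 25.5 O2 -> 17 CO2 + 17 H2O
O2 needed = C + H/4 = 17 + 34/4 = 25.50 moles
Air moles = O2 / 0.21 = 25.50 / 0.21 = 121.43 moles air


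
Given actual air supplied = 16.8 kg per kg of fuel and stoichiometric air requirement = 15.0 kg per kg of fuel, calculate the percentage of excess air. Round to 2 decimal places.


Excess air = actual - stoichiometric = 16.8 - 15.0 = 1.80 kg/kg fuel
Excess air % = (excess / stoich) * 100 = (1.80 / 15.0) * 100 = 12.00%


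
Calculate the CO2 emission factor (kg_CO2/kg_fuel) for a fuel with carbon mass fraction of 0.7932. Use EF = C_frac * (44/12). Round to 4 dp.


EF = C_frac * (M_CO2 / M_C)
EF = 0.7932 * (44/12)
EF = 0.7932 * 3.666667 = 2.9084 kg_CO2/kg_fuel


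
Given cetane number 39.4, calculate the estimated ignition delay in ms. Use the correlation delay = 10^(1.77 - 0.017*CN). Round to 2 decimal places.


delay = 10^(1.77 - 0.017*CN)
Exponent = 1.77 - 0.017*39.4 = 1.1002
delay = 10^1.1002 = 12.60 ms


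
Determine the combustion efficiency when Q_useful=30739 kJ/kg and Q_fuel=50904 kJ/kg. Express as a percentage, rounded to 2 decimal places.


Efficiency = (Q_useful / Q_fuel) * 100
Efficiency = (30739 / 50904) * 100
Efficiency = 0.6039 * 100 = 60.39%


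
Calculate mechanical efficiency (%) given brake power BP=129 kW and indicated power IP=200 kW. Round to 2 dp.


eta_mech = (BP / IP) * 100
Ratio = 129 / 200 = 0.6450
eta_mech = 0.6450 * 100 = 64.50%


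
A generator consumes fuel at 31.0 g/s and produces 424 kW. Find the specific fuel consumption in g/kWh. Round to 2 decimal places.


SFC = (mf / BP) * 3600
Rate = 31.0 / 424 = 0.073113 g/(s*kW)
SFC = 0.073113 * 3600 = 263.21 g/kWh


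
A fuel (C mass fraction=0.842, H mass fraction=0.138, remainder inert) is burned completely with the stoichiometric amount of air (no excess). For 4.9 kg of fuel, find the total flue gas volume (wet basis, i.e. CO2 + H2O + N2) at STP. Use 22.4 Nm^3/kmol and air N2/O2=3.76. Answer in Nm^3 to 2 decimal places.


Per kg fuel: CO2 = (C/12 kmol)*22.4 = (0.842/12)*22.4 = 1.57173 Nm^3
Per kg fuel: H2O = (H/2 kmol)*22.4 = (0.138/2)*22.4 = 1.54560 Nm^3
O2 needed per kg fuel = C/12 + H/4 = 0.842/12 + 0.138/4 = 0.10466667 kmol
Per kg fuel: N2 = O2*3.76*22.4 = 0.10466667*3.76*22.4 = 8.81545 Nm^3
Total per kg = 1.57173 + 1.54560 + 8.81545 = 11.93278 Nm^3
Total = 11.93278 * 4.9 = 58.47 Nm^3


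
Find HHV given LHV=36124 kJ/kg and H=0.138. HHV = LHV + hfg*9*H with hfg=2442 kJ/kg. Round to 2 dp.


HHV = LHV + hfg * 9 * H
Water addition = 2442 * 9 * 0.138 = 3032.964 kJ/kg
HHV = 36124 + 3032.964 = 39156.96 kJ/kg


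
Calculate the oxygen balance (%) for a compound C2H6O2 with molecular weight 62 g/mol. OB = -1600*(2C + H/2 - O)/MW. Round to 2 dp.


OB = -1600 * (2C + H/2 - O) / MW
Inner = 2*2 + 6/2 - 2 = 5.00
OB = -1600 * 5.00 / 62 = -129.03%


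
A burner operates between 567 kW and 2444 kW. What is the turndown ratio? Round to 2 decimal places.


TDR = Q_max / Q_min
TDR = 2444 / 567 = 4.31


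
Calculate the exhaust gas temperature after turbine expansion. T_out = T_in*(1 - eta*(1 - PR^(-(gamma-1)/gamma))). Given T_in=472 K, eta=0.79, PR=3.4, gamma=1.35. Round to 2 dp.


T_out = T_in * (1 - eta * (1 - PR^(-(gamma-1)/gamma)))
Exponent = -(1.35-1)/1.35 = -0.25925926
PR^exp = 3.4^(-0.25925926) = 0.72813041
Factor = 1 - 0.79*(1 - 0.72813041) = 0.78522302
T_out = 472 * 0.78522302 = 370.63 K


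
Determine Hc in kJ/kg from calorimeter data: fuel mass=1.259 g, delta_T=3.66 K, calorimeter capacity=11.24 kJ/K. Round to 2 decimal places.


Hc = C_cal * delta_T / m_fuel
Q_released = 11.24 * 3.66 = 41.1384 kJ
m_fuel = 1.259 g = 1.259/1000 kg = 0.001259 kg
Hc = 41.1384 / 0.001259 = 32675.46 kJ/kg


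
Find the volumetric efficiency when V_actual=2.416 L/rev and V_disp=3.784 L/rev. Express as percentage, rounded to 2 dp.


eta_v = (V_actual / V_disp) * 100
Ratio = 2.416 / 3.784 = 0.6385
eta_v = 0.6385 * 100 = 63.85%


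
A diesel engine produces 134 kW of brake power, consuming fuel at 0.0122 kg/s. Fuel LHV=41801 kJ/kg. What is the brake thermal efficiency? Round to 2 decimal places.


eta_BTE = (BP / (mf * LHV)) * 100
Denominator = 0.0122 * 41801 = 509.9722 kW
eta_BTE = (134 / 509.9722) * 100 = 26.28%


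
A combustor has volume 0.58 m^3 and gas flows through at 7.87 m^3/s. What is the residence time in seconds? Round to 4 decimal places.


tau = V / Q_flow
tau = 0.58 / 7.87 = 0.0737 s


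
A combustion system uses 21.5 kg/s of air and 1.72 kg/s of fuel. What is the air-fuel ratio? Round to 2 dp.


AFR = m_air / m_fuel
AFR = 21.5 / 1.72 = 12.50


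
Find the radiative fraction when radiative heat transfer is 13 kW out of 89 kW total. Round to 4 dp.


f_rad = Q_rad / Q_total
f_rad = 13 / 89 = 0.1461


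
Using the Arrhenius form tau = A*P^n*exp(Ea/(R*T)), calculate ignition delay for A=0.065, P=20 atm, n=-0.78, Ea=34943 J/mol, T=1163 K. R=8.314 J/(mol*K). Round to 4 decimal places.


tau = A * P^n * exp(Ea/(R*T))
P^n = 20^(-0.78) = 0.09664883
Ea/(R*T) = 34943/(8.314*1163) = 3.613853
exp(Ea/(R*T)) = 37.108749
tau = 0.065 * 0.09664883 * 37.108749 = 0.2331 ms


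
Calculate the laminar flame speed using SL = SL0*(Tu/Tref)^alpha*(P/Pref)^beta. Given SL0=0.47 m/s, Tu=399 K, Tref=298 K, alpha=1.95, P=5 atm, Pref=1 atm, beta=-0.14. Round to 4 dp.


SL = SL0 * (Tu/Tref)^alpha * (P/Pref)^beta
T ratio = 399/298 = 1.33892617
(T ratio)^alpha = 1.33892617^1.95 = 1.766751
(P/Pref)^beta = 5^(-0.14) = 0.798260
SL = 0.47 * 1.766751 * 0.798260 = 0.6629 m/s


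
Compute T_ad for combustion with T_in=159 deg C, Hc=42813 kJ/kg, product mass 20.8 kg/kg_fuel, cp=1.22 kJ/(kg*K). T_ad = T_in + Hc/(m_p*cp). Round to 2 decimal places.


T_ad = T_in + Hc / (m_p * cp)
Denominator = 20.8 * 1.22 = 25.3760
Temperature rise = 42813 / 25.3760 = 1687.15 K
T_ad = 159 + 1687.15 = 1846.15 deg C


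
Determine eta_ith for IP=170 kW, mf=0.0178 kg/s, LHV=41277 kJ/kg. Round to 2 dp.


eta_ith = (IP / (mf * LHV)) * 100
Denominator = 0.0178 * 41277 = 734.7306 kW
eta_ith = (170 / 734.7306) * 100 = 23.14%


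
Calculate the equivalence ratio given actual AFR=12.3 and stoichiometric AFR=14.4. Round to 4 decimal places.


phi = AFR_stoich / AFR_actual
phi = 14.4 / 12.3 = 1.1707


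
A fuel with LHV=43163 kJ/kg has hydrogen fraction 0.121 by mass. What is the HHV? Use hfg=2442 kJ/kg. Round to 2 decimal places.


HHV = LHV + hfg * 9 * H
Water addition = 2442 * 9 * 0.121 = 2659.338 kJ/kg
HHV = 43163 + 2659.338 = 45822.34 kJ/kg


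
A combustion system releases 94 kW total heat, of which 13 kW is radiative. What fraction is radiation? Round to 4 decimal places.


f_rad = Q_rad / Q_total
f_rad = 13 / 94 = 0.1383


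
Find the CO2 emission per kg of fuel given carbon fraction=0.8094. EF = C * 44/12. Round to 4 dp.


EF = C_frac * (M_CO2 / M_C)
EF = 0.8094 * (44/12)
EF = 0.8094 * 3.666667 = 2.9678 kg_CO2/kg_fuel


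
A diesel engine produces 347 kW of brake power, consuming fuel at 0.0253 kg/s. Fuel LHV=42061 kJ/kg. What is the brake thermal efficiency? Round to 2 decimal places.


eta_BTE = (BP / (mf * LHV)) * 100
Denominator = 0.0253 * 42061 = 1064.1433 kW
eta_BTE = (347 / 1064.1433) * 100 = 32.61%


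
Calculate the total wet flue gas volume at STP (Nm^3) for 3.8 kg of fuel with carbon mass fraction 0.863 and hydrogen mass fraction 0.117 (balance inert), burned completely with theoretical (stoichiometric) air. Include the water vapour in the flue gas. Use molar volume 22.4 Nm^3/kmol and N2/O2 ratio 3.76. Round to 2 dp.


Per kg fuel: CO2 = (C/12 kmol)*22.4 = (0.863/12)*22.4 = 1.61093 Nm^3
Per kg fuel: H2O = (H/2 kmol)*22.4 = (0.117/2)*22.4 = 1.31040 Nm^3
O2 needed per kg fuel = C/12 + H/4 = 0.863/12 + 0.117/4 = 0.10116667 kmol
Per kg fuel: N2 = O2*3.76*22.4 = 0.10116667*3.76*22.4 = 8.52066 Nm^3
Total per kg = 1.61093 + 1.31040 + 8.52066 = 11.44199 Nm^3
Total = 11.44199 * 3.8 = 43.48 Nm^3


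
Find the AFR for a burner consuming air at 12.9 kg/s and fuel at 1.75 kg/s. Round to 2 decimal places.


AFR = m_air / m_fuel
AFR = 12.9 / 1.75 = 7.37


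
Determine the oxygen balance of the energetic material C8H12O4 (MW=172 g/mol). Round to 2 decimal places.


OB = -1600 * (2C + H/2 - O) / MW
Inner = 2*8 + 12/2 - 4 = 18.00
OB = -1600 * 18.00 / 172 = -167.44%


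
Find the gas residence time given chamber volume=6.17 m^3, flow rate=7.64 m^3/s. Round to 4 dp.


tau = V / Q_flow
tau = 6.17 / 7.64 = 0.8076 s


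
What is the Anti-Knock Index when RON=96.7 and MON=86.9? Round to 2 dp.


AKI = (RON + MON) / 2
AKI = (96.7 + 86.9) / 2
AKI = 183.6 / 2 = 91.80


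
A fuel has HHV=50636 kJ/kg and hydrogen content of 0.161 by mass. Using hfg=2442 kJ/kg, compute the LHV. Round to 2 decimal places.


LHV = HHV - hfg * 9 * H
Water correction = 2442 * 9 * 0.161 = 3538.458 kJ/kg
LHV = 50636 - 3538.458 = 47097.54 kJ/kg


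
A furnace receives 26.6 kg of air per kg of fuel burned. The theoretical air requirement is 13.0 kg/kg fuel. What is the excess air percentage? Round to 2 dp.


Excess air = actual - stoichiometric = 26.6 - 13.0 = 13.60 kg/kg fuel
Excess air % = (excess / stoich) * 100 = (13.60 / 13.0) * 100 = 104.62%


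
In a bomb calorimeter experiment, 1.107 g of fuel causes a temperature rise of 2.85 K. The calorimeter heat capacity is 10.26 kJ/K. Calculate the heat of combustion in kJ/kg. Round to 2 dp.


Hc = C_cal * delta_T / m_fuel
Q_released = 10.26 * 2.85 = 29.2410 kJ
m_fuel = 1.107 g = 1.107/1000 kg = 0.001107 kg
Hc = 29.2410 / 0.001107 = 26414.63 kJ/kg


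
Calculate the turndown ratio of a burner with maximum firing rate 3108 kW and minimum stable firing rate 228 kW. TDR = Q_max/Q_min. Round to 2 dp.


TDR = Q_max / Q_min
TDR = 3108 / 228 = 13.63


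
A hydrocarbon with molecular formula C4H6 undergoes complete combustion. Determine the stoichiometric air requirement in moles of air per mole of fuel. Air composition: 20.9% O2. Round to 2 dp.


Balanced combustion: C4H6 + 5.5 O2 -> 4 CO2 + 3 H2O
O2 needed = C + H/4 = 4 + 6/4 = 5.50 moles
Air moles = O2 / 0.209 = 5.50 / 0.209 = 26.32 moles air


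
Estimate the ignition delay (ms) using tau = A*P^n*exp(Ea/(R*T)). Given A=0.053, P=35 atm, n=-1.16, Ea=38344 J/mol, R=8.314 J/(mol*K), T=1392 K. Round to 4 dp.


tau = A * P^n * exp(Ea/(R*T))
P^n = 35^(-1.16) = 0.01617637
Ea/(R*T) = 38344/(8.314*1392) = 3.313204
exp(Ea/(R*T)) = 27.473005
tau = 0.053 * 0.01617637 * 27.473005 = 0.0236 ms


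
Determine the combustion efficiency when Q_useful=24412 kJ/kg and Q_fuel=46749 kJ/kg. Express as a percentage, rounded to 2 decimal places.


Efficiency = (Q_useful / Q_fuel) * 100
Efficiency = (24412 / 46749) * 100
Efficiency = 0.5222 * 100 = 52.22%


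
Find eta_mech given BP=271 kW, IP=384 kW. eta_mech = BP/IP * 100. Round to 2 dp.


eta_mech = (BP / IP) * 100
Ratio = 271 / 384 = 0.7057
eta_mech = 0.7057 * 100 = 70.57%


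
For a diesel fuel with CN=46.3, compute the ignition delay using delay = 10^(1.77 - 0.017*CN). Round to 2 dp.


delay = 10^(1.77 - 0.017*CN)
Exponent = 1.77 - 0.017*46.3 = 0.9829
delay = 10^0.9829 = 9.61 ms


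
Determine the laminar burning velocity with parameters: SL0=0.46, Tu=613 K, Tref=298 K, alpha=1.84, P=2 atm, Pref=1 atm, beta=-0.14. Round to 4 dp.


SL = SL0 * (Tu/Tref)^alpha * (P/Pref)^beta
T ratio = 613/298 = 2.05704698
(T ratio)^alpha = 2.05704698^1.84 = 3.770243
(P/Pref)^beta = 2^(-0.14) = 0.907519
SL = 0.46 * 3.770243 * 0.907519 = 1.5739 m/s


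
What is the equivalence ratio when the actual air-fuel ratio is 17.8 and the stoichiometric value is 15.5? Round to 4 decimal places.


phi = AFR_stoich / AFR_actual
phi = 15.5 / 17.8 = 0.8708


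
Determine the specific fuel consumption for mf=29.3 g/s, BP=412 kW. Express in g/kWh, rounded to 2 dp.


SFC = (mf / BP) * 3600
Rate = 29.3 / 412 = 0.071117 g/(s*kW)
SFC = 0.071117 * 3600 = 256.02 g/kWh


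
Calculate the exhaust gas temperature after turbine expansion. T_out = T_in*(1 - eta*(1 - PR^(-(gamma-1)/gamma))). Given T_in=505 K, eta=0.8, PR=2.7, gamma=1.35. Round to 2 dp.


T_out = T_in * (1 - eta * (1 - PR^(-(gamma-1)/gamma)))
Exponent = -(1.35-1)/1.35 = -0.25925926
PR^exp = 2.7^(-0.25925926) = 0.77297411
Factor = 1 - 0.8*(1 - 0.77297411) = 0.81837929
T_out = 505 * 0.81837929 = 413.28 K


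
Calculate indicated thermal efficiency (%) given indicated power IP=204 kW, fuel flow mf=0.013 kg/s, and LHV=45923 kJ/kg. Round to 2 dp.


eta_ith = (IP / (mf * LHV)) * 100
Denominator = 0.013 * 45923 = 596.9990 kW
eta_ith = (204 / 596.9990) * 100 = 34.17%


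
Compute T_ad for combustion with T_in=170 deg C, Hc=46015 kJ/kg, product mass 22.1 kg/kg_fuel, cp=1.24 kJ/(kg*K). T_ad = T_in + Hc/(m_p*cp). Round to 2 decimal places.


T_ad = T_in + Hc / (m_p * cp)
Denominator = 22.1 * 1.24 = 27.4040
Temperature rise = 46015 / 27.4040 = 1679.13 K
T_ad = 170 + 1679.13 = 1849.13 deg C


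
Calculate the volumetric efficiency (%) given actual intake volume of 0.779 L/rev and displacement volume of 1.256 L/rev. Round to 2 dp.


eta_v = (V_actual / V_disp) * 100
Ratio = 0.779 / 1.256 = 0.6202
eta_v = 0.6202 * 100 = 62.02%


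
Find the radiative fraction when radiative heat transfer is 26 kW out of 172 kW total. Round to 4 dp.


f_rad = Q_rad / Q_total
f_rad = 26 / 172 = 0.1512


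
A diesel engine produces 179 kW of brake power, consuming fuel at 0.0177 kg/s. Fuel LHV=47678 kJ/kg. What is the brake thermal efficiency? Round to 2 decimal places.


eta_BTE = (BP / (mf * LHV)) * 100
Denominator = 0.0177 * 47678 = 843.9006 kW
eta_BTE = (179 / 843.9006) * 100 = 21.21%


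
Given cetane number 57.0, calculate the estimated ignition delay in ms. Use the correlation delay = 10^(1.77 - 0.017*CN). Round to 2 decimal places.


delay = 10^(1.77 - 0.017*CN)
Exponent = 1.77 - 0.017*57.0 = 0.8010
delay = 10^0.8010 = 6.32 ms


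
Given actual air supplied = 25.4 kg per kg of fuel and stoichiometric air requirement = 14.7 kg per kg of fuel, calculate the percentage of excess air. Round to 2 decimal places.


Excess air = actual - stoichiometric = 25.4 - 14.7 = 10.70 kg/kg fuel
Excess air % = (excess / stoich) * 100 = (10.70 / 14.7) * 100 = 72.79%


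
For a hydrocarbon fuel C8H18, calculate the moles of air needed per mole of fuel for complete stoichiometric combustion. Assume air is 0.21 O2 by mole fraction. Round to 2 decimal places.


Balanced combustion: C8H18 + 12.5 O2 -> 8 CO2 + 9 H2O
O2 needed = C + H/4 = 8 + 18/4 = 12.50 moles
Air moles = O2 / 0.21 = 12.50 / 0.21 = 59.52 moles air


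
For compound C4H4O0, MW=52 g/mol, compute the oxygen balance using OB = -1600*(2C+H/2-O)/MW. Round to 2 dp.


OB = -1600 * (2C + H/2 - O) / MW
Inner = 2*4 + 4/2 - 0 = 10.00
OB = -1600 * 10.00 / 52 = -307.69%


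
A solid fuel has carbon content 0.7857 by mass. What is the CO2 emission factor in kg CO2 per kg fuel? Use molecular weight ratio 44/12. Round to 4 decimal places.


EF = C_frac * (M_CO2 / M_C)
EF = 0.7857 * (44/12)
EF = 0.7857 * 3.666667 = 2.8809 kg_CO2/kg_fuel


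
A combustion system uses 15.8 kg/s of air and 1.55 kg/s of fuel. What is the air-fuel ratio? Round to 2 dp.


AFR = m_air / m_fuel
AFR = 15.8 / 1.55 = 10.19


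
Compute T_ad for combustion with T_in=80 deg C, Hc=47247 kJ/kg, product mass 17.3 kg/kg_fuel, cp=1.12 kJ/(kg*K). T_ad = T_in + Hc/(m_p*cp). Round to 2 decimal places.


T_ad = T_in + Hc / (m_p * cp)
Denominator = 17.3 * 1.12 = 19.3760
Temperature rise = 47247 / 19.3760 = 2438.43 K
T_ad = 80 + 2438.43 = 2518.43 deg C


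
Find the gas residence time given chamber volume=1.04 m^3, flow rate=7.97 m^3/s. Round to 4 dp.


tau = V / Q_flow
tau = 1.04 / 7.97 = 0.1305 s


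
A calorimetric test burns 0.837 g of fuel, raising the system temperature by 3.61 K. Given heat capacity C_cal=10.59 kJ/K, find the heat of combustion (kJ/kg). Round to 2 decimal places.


Hc = C_cal * delta_T / m_fuel
Q_released = 10.59 * 3.61 = 38.2299 kJ
m_fuel = 0.837 g = 0.837/1000 kg = 0.000837 kg
Hc = 38.2299 / 0.000837 = 45674.91 kJ/kg


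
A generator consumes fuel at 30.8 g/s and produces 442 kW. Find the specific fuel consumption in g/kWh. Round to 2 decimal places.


SFC = (mf / BP) * 3600
Rate = 30.8 / 442 = 0.069683 g/(s*kW)
SFC = 0.069683 * 3600 = 250.86 g/kWh


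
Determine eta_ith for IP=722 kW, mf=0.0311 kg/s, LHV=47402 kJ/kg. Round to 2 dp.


eta_ith = (IP / (mf * LHV)) * 100
Denominator = 0.0311 * 47402 = 1474.2022 kW
eta_ith = (722 / 1474.2022) * 100 = 48.98%


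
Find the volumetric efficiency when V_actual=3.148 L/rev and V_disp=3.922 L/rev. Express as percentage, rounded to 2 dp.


eta_v = (V_actual / V_disp) * 100
Ratio = 3.148 / 3.922 = 0.8027
eta_v = 0.8027 * 100 = 80.27%


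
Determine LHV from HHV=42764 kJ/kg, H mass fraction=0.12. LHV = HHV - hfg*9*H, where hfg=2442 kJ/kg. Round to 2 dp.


LHV = HHV - hfg * 9 * H
Water correction = 2442 * 9 * 0.12 = 2637.360 kJ/kg
LHV = 42764 - 2637.360 = 40126.64 kJ/kg


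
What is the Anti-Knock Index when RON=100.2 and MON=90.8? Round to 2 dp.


AKI = (RON + MON) / 2
AKI = (100.2 + 90.8) / 2
AKI = 191.0 / 2 = 95.50


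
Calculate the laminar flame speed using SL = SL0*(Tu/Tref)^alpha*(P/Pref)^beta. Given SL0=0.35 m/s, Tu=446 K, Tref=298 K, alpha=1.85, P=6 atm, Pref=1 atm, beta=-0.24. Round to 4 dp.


SL = SL0 * (Tu/Tref)^alpha * (P/Pref)^beta
T ratio = 446/298 = 1.49664430
(T ratio)^alpha = 1.49664430^1.85 = 2.108480
(P/Pref)^beta = 6^(-0.24) = 0.650495
SL = 0.35 * 2.108480 * 0.650495 = 0.4800 m/s


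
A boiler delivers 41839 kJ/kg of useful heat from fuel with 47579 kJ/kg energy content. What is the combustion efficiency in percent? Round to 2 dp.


Efficiency = (Q_useful / Q_fuel) * 100
Efficiency = (41839 / 47579) * 100
Efficiency = 0.8794 * 100 = 87.94%


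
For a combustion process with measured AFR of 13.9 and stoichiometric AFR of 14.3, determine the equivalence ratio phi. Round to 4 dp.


phi = AFR_stoich / AFR_actual
phi = 14.3 / 13.9 = 1.0288


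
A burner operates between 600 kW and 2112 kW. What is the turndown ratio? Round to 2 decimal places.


TDR = Q_max / Q_min
TDR = 2112 / 600 = 3.52


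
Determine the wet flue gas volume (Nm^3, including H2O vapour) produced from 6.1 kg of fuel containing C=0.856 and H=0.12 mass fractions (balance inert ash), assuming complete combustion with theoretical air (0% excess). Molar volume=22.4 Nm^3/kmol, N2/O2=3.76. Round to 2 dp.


Per kg fuel: CO2 = (C/12 kmol)*22.4 = (0.856/12)*22.4 = 1.59787 Nm^3
Per kg fuel: H2O = (H/2 kmol)*22.4 = (0.12/2)*22.4 = 1.34400 Nm^3
O2 needed per kg fuel = C/12 + H/4 = 0.856/12 + 0.12/4 = 0.10133333 kmol
Per kg fuel: N2 = O2*3.76*22.4 = 0.10133333*3.76*22.4 = 8.53470 Nm^3
Total per kg = 1.59787 + 1.34400 + 8.53470 = 11.47657 Nm^3
Total = 11.47657 * 6.1 = 70.01 Nm^3


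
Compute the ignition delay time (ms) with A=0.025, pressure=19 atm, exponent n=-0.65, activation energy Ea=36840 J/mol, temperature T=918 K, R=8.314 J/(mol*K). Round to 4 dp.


tau = A * P^n * exp(Ea/(R*T))
P^n = 19^(-0.65) = 0.14750616
Ea/(R*T) = 36840/(8.314*918) = 4.826885
exp(Ea/(R*T)) = 124.821491
tau = 0.025 * 0.14750616 * 124.821491 = 0.4603 ms


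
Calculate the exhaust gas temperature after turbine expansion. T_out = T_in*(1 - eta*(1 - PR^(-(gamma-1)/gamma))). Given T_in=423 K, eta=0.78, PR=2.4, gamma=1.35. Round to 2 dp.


T_out = T_in * (1 - eta * (1 - PR^(-(gamma-1)/gamma)))
Exponent = -(1.35-1)/1.35 = -0.25925926
PR^exp = 2.4^(-0.25925926) = 0.79694200
Factor = 1 - 0.78*(1 - 0.79694200) = 0.84161476
T_out = 423 * 0.84161476 = 356.00 K


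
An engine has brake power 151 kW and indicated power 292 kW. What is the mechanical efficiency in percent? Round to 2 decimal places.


eta_mech = (BP / IP) * 100
Ratio = 151 / 292 = 0.5171
eta_mech = 0.5171 * 100 = 51.71%


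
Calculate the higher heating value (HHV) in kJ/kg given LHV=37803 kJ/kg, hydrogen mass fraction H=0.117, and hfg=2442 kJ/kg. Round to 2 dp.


HHV = LHV + hfg * 9 * H
Water addition = 2442 * 9 * 0.117 = 2571.426 kJ/kg
HHV = 37803 + 2571.426 = 40374.43 kJ/kg


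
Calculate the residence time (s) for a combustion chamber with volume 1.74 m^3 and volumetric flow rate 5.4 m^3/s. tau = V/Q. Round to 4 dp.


tau = V / Q_flow
tau = 1.74 / 5.4 = 0.3222 s


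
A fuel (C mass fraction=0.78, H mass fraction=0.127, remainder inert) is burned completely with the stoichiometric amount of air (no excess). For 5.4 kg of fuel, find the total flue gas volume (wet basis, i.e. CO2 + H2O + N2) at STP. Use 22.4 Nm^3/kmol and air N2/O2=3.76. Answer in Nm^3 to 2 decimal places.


Per kg fuel: CO2 = (C/12 kmol)*22.4 = (0.78/12)*22.4 = 1.45600 Nm^3
Per kg fuel: H2O = (H/2 kmol)*22.4 = (0.127/2)*22.4 = 1.42240 Nm^3
O2 needed per kg fuel = C/12 + H/4 = 0.78/12 + 0.127/4 = 0.09675000 kmol
Per kg fuel: N2 = O2*3.76*22.4 = 0.09675000*3.76*22.4 = 8.14867 Nm^3
Total per kg = 1.45600 + 1.42240 + 8.14867 = 11.02707 Nm^3
Total = 11.02707 * 5.4 = 59.55 Nm^3


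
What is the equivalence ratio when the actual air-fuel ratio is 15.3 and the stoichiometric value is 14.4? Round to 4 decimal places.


phi = AFR_stoich / AFR_actual
phi = 14.4 / 15.3 = 0.9412


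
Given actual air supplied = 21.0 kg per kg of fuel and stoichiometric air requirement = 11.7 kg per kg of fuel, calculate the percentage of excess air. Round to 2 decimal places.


Excess air = actual - stoichiometric = 21.0 - 11.7 = 9.30 kg/kg fuel
Excess air % = (excess / stoich) * 100 = (9.30 / 11.7) * 100 = 79.49%


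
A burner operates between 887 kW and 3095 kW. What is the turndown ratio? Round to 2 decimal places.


TDR = Q_max / Q_min
TDR = 3095 / 887 = 3.49


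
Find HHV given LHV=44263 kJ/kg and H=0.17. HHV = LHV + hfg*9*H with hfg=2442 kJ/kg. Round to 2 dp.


HHV = LHV + hfg * 9 * H
Water addition = 2442 * 9 * 0.17 = 3736.260 kJ/kg
HHV = 44263 + 3736.260 = 47999.26 kJ/kg


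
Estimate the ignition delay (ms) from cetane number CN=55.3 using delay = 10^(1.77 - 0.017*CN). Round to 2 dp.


delay = 10^(1.77 - 0.017*CN)
Exponent = 1.77 - 0.017*55.3 = 0.8299
delay = 10^0.8299 = 6.76 ms


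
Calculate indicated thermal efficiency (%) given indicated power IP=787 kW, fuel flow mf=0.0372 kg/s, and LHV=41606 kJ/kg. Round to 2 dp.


eta_ith = (IP / (mf * LHV)) * 100
Denominator = 0.0372 * 41606 = 1547.7432 kW
eta_ith = (787 / 1547.7432) * 100 = 50.85%


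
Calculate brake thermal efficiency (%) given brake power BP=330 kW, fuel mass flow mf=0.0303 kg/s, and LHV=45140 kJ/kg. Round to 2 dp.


eta_BTE = (BP / (mf * LHV)) * 100
Denominator = 0.0303 * 45140 = 1367.7420 kW
eta_BTE = (330 / 1367.7420) * 100 = 24.13%


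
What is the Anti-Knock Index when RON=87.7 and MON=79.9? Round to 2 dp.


AKI = (RON + MON) / 2
AKI = (87.7 + 79.9) / 2
AKI = 167.6 / 2 = 83.80


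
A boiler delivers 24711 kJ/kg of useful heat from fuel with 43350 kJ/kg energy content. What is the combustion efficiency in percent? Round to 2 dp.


Efficiency = (Q_useful / Q_fuel) * 100
Efficiency = (24711 / 43350) * 100
Efficiency = 0.5700 * 100 = 57.00%


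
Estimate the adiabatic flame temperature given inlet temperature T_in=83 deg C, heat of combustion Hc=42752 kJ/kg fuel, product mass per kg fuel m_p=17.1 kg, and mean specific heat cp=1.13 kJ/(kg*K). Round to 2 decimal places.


T_ad = T_in + Hc / (m_p * cp)
Denominator = 17.1 * 1.13 = 19.3230
Temperature rise = 42752 / 19.3230 = 2212.49 K
T_ad = 83 + 2212.49 = 2295.49 deg C


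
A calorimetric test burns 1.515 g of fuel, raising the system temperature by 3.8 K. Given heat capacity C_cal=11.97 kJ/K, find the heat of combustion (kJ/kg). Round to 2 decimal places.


Hc = C_cal * delta_T / m_fuel
Q_released = 11.97 * 3.8 = 45.4860 kJ
m_fuel = 1.515 g = 1.515/1000 kg = 0.001515 kg
Hc = 45.4860 / 0.001515 = 30023.76 kJ/kg


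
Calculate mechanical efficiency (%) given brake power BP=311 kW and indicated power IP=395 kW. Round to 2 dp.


eta_mech = (BP / IP) * 100
Ratio = 311 / 395 = 0.7873
eta_mech = 0.7873 * 100 = 78.73%


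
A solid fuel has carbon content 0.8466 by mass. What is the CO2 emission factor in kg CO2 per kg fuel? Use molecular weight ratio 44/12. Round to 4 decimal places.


EF = C_frac * (M_CO2 / M_C)
EF = 0.8466 * (44/12)
EF = 0.8466 * 3.666667 = 3.1042 kg_CO2/kg_fuel


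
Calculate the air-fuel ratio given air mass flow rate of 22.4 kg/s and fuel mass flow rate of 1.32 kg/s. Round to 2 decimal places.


AFR = m_air / m_fuel
AFR = 22.4 / 1.32 = 16.97


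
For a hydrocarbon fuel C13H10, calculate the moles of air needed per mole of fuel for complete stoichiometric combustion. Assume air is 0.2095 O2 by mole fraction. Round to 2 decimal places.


Balanced combustion: C13H10 + 15.5 O2 -> 13 CO2 + 5 H2O
O2 needed = C + H/4 = 13 + 10/4 = 15.50 moles
Air moles = O2 / 0.2095 = 15.50 / 0.2095 = 73.99 moles air


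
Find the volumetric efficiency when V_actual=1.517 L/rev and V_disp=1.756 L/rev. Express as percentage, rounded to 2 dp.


eta_v = (V_actual / V_disp) * 100
Ratio = 1.517 / 1.756 = 0.8639
eta_v = 0.8639 * 100 = 86.39%


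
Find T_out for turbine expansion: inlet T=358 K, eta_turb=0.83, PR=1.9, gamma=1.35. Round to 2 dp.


T_out = T_in * (1 - eta * (1 - PR^(-(gamma-1)/gamma)))
Exponent = -(1.35-1)/1.35 = -0.25925926
PR^exp = 1.9^(-0.25925926) = 0.84670193
Factor = 1 - 0.83*(1 - 0.84670193) = 0.87276260
T_out = 358 * 0.87276260 = 312.45 K


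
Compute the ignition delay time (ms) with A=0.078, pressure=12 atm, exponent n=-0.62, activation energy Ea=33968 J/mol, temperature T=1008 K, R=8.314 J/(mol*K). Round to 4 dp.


tau = A * P^n * exp(Ea/(R*T))
P^n = 12^(-0.62) = 0.21424349
Ea/(R*T) = 33968/(8.314*1008) = 4.053213
exp(Ea/(R*T)) = 57.582170
tau = 0.078 * 0.21424349 * 57.582170 = 0.9623 ms


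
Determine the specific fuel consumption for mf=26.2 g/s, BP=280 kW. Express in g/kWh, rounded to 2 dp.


SFC = (mf / BP) * 3600
Rate = 26.2 / 280 = 0.093571 g/(s*kW)
SFC = 0.093571 * 3600 = 336.86 g/kWh


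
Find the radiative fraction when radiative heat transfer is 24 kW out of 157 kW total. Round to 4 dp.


f_rad = Q_rad / Q_total
f_rad = 24 / 157 = 0.1529


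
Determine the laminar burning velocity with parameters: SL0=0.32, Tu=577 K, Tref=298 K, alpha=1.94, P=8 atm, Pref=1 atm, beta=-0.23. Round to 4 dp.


SL = SL0 * (Tu/Tref)^alpha * (P/Pref)^beta
T ratio = 577/298 = 1.93624161
(T ratio)^alpha = 1.93624161^1.94 = 3.603309
(P/Pref)^beta = 8^(-0.23) = 0.619854
SL = 0.32 * 3.603309 * 0.619854 = 0.7147 m/s
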